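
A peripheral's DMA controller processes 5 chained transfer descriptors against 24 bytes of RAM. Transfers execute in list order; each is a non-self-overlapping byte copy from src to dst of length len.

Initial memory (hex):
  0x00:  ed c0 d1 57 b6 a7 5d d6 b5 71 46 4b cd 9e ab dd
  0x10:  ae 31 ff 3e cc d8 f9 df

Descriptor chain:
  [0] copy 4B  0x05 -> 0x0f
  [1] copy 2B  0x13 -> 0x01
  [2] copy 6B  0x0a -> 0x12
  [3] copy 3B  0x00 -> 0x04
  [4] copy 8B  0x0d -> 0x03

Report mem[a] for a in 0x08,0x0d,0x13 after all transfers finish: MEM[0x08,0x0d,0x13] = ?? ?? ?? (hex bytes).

#0 dst[0x0f+4] := {0xa7,0x5d,0xd6,0xb5}
#1 dst[0x01+2] := {0x3e,0xcc}
#2 dst[0x12+6] := {0x46,0x4b,0xcd,0x9e,0xab,0xa7}
#3 dst[0x04+3] := {0xed,0x3e,0xcc}
#4 dst[0x03+8] := {0x9e,0xab,0xa7,0x5d,0xd6,0x46,0x4b,0xcd}
query mem[0x08]=0x46, mem[0x0d]=0x9e, mem[0x13]=0x4b

MEM[0x08,0x0d,0x13] = 46 9e 4b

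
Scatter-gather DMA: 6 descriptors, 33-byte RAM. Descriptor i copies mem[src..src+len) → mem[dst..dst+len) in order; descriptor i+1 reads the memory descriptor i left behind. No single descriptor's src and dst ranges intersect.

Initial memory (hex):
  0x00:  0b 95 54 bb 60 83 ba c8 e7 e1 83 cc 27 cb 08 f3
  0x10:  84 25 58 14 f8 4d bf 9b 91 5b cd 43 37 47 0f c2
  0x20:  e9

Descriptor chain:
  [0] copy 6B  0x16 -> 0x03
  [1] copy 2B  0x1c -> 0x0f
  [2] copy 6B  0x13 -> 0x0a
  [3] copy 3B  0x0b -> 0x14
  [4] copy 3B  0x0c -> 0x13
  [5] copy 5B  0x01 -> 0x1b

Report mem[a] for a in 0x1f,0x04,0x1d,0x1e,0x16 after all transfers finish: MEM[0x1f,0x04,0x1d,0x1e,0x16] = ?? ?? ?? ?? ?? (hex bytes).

#0 dst[0x03+6] := {0xbf,0x9b,0x91,0x5b,0xcd,0x43}
#1 dst[0x0f+2] := {0x37,0x47}
#2 dst[0x0a+6] := {0x14,0xf8,0x4d,0xbf,0x9b,0x91}
#3 dst[0x14+3] := {0xf8,0x4d,0xbf}
#4 dst[0x13+3] := {0x4d,0xbf,0x9b}
#5 dst[0x1b+5] := {0x95,0x54,0xbf,0x9b,0x91}
query mem[0x1f]=0x91, mem[0x04]=0x9b, mem[0x1d]=0xbf, mem[0x1e]=0x9b, mem[0x16]=0xbf

MEM[0x1f,0x04,0x1d,0x1e,0x16] = 91 9b bf 9b bf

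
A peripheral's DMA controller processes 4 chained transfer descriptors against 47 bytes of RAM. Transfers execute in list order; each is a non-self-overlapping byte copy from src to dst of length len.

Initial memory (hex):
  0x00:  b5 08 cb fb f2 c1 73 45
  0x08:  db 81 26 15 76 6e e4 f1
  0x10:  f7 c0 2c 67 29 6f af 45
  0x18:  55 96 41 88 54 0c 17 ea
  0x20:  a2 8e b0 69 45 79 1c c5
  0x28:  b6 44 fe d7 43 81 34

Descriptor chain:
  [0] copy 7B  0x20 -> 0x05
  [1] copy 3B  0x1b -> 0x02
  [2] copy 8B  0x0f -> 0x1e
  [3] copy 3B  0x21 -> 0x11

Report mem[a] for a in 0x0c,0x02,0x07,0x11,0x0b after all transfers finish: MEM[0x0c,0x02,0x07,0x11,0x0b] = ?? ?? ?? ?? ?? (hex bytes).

#0 dst[0x05+7] := {0xa2,0x8e,0xb0,0x69,0x45,0x79,0x1c}
#1 dst[0x02+3] := {0x88,0x54,0x0c}
#2 dst[0x1e+8] := {0xf1,0xf7,0xc0,0x2c,0x67,0x29,0x6f,0xaf}
#3 dst[0x11+3] := {0x2c,0x67,0x29}
query mem[0x0c]=0x76, mem[0x02]=0x88, mem[0x07]=0xb0, mem[0x11]=0x2c, mem[0x0b]=0x1c

MEM[0x0c,0x02,0x07,0x11,0x0b] = 76 88 b0 2c 1c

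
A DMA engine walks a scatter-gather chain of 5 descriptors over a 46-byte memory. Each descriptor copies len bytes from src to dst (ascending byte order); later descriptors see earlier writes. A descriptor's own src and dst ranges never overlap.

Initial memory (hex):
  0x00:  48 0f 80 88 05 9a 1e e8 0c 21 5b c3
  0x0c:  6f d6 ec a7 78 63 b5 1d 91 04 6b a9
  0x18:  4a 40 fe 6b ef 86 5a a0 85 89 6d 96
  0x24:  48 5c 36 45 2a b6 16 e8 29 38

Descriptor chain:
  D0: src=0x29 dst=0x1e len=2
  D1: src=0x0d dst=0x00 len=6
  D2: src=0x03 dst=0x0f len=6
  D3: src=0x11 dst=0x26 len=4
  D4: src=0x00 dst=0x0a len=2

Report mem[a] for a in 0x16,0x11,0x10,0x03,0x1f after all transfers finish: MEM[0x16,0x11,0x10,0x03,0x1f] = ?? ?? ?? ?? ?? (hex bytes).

MEM[0x16,0x11,0x10,0x03,0x1f] = 6b b5 63 78 16

#0 dst[0x1e+2] := {0xb6,0x16}
#1 dst[0x00+6] := {0xd6,0xec,0xa7,0x78,0x63,0xb5}
#2 dst[0x0f+6] := {0x78,0x63,0xb5,0x1e,0xe8,0x0c}
#3 dst[0x26+4] := {0xb5,0x1e,0xe8,0x0c}
#4 dst[0x0a+2] := {0xd6,0xec}
query mem[0x16]=0x6b, mem[0x11]=0xb5, mem[0x10]=0x63, mem[0x03]=0x78, mem[0x1f]=0x16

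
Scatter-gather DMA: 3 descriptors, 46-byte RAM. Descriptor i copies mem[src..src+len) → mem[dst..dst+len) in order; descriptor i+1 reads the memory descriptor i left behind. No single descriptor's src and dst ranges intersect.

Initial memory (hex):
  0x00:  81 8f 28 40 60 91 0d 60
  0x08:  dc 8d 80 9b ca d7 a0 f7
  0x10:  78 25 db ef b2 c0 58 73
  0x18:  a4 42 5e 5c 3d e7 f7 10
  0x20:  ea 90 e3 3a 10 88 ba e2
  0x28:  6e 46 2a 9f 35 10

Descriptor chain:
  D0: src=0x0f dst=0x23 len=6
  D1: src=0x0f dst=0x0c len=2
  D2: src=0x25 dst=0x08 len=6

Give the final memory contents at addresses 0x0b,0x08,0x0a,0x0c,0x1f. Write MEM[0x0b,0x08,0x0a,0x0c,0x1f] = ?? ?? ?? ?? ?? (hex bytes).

MEM[0x0b,0x08,0x0a,0x0c,0x1f] = b2 25 ef 46 10

[0] 0x0f->0x23 len=6 : f7 78 25 db ef b2
[1] 0x0f->0x0c len=2 : f7 78
[2] 0x25->0x08 len=6 : 25 db ef b2 46 2a
query mem[0x0b]=0xb2, mem[0x08]=0x25, mem[0x0a]=0xef, mem[0x0c]=0x46, mem[0x1f]=0x10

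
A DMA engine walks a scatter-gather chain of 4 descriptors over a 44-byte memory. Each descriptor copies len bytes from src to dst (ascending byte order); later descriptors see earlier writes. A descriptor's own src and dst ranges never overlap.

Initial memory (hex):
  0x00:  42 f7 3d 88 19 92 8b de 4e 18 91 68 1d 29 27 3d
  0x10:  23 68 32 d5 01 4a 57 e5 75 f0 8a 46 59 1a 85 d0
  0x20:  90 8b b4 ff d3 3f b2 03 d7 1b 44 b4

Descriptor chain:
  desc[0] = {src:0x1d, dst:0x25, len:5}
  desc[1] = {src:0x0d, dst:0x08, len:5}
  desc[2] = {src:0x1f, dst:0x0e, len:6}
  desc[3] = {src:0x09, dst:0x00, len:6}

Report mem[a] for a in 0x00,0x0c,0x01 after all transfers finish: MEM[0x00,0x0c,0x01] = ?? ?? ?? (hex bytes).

MEM[0x00,0x0c,0x01] = 27 68 3d

#0 dst[0x25+5] := {0x1a,0x85,0xd0,0x90,0x8b}
#1 dst[0x08+5] := {0x29,0x27,0x3d,0x23,0x68}
#2 dst[0x0e+6] := {0xd0,0x90,0x8b,0xb4,0xff,0xd3}
#3 dst[0x00+6] := {0x27,0x3d,0x23,0x68,0x29,0xd0}
query mem[0x00]=0x27, mem[0x0c]=0x68, mem[0x01]=0x3d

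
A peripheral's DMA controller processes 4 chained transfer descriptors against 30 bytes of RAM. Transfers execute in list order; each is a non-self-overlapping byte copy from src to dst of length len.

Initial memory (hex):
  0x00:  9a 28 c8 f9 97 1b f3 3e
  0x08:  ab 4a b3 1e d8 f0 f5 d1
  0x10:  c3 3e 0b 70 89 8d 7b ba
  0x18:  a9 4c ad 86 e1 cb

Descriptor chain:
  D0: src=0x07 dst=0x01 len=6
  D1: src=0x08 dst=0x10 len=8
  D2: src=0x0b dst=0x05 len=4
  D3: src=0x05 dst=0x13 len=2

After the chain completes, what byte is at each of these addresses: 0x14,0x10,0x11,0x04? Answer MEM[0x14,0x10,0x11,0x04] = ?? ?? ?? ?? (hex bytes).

MEM[0x14,0x10,0x11,0x04] = d8 ab 4a b3

[0] 0x07->0x01 len=6 : 3e ab 4a b3 1e d8
[1] 0x08->0x10 len=8 : ab 4a b3 1e d8 f0 f5 d1
[2] 0x0b->0x05 len=4 : 1e d8 f0 f5
[3] 0x05->0x13 len=2 : 1e d8
query mem[0x14]=0xd8, mem[0x10]=0xab, mem[0x11]=0x4a, mem[0x04]=0xb3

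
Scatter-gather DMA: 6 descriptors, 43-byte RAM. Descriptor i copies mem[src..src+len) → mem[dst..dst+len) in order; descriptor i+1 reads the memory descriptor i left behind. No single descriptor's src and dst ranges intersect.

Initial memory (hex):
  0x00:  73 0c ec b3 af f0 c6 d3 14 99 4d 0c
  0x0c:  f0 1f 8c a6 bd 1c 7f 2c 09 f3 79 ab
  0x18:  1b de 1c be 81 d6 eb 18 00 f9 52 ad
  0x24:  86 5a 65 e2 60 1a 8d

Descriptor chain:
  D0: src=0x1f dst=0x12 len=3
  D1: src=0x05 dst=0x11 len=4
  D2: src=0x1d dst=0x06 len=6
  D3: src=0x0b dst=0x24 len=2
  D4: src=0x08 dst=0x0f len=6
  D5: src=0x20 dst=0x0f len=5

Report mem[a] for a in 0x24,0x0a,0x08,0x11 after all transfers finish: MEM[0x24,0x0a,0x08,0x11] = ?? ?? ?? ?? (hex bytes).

MEM[0x24,0x0a,0x08,0x11] = 52 f9 18 52

D0: mem[0x12..0x14] <- [18 00 f9]
D1: mem[0x11..0x14] <- [f0 c6 d3 14]
D2: mem[0x06..0x0b] <- [d6 eb 18 00 f9 52]
D3: mem[0x24..0x25] <- [52 f0]
D4: mem[0x0f..0x14] <- [18 00 f9 52 f0 1f]
D5: mem[0x0f..0x13] <- [00 f9 52 ad 52]
query mem[0x24]=0x52, mem[0x0a]=0xf9, mem[0x08]=0x18, mem[0x11]=0x52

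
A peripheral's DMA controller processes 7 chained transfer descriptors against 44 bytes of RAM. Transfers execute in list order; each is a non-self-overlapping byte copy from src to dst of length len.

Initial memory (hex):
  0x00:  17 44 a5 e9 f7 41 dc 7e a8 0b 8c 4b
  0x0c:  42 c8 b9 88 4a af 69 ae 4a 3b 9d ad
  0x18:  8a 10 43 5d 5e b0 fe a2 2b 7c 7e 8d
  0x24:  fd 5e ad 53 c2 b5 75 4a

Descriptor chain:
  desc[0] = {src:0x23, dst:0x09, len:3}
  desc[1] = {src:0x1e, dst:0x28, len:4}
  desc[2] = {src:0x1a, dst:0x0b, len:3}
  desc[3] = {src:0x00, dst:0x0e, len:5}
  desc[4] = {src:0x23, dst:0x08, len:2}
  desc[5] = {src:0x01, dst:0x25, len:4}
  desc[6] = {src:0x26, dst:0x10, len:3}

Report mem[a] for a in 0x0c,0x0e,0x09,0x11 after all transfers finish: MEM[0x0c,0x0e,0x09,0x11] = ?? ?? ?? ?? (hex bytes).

MEM[0x0c,0x0e,0x09,0x11] = 5d 17 fd e9

[0] 0x23->0x09 len=3 : 8d fd 5e
[1] 0x1e->0x28 len=4 : fe a2 2b 7c
[2] 0x1a->0x0b len=3 : 43 5d 5e
[3] 0x00->0x0e len=5 : 17 44 a5 e9 f7
[4] 0x23->0x08 len=2 : 8d fd
[5] 0x01->0x25 len=4 : 44 a5 e9 f7
[6] 0x26->0x10 len=3 : a5 e9 f7
query mem[0x0c]=0x5d, mem[0x0e]=0x17, mem[0x09]=0xfd, mem[0x11]=0xe9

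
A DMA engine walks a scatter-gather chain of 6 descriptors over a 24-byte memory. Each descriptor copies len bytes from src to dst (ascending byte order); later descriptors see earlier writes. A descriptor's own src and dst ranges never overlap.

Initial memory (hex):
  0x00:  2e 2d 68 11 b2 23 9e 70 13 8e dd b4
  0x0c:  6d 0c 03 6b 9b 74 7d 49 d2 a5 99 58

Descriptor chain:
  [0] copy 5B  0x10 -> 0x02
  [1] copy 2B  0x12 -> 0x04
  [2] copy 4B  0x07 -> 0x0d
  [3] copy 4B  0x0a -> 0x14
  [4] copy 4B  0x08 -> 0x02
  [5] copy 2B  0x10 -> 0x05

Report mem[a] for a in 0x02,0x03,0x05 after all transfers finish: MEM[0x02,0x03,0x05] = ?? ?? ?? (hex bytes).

D0: mem[0x02..0x06] <- [9b 74 7d 49 d2]
D1: mem[0x04..0x05] <- [7d 49]
D2: mem[0x0d..0x10] <- [70 13 8e dd]
D3: mem[0x14..0x17] <- [dd b4 6d 70]
D4: mem[0x02..0x05] <- [13 8e dd b4]
D5: mem[0x05..0x06] <- [dd 74]
query mem[0x02]=0x13, mem[0x03]=0x8e, mem[0x05]=0xdd

MEM[0x02,0x03,0x05] = 13 8e dd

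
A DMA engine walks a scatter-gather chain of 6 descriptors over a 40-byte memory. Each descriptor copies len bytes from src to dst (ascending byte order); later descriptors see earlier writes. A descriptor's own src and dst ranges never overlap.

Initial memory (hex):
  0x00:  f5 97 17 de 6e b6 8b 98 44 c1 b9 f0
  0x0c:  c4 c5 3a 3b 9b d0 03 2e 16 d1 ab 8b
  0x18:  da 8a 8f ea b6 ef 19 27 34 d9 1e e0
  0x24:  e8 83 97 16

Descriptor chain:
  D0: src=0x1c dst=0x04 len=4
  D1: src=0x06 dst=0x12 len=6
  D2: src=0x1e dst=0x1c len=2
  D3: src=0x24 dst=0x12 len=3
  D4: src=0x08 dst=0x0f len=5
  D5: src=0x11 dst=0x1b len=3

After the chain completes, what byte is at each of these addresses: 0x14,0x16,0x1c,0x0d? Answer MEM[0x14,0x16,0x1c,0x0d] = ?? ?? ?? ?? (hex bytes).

MEM[0x14,0x16,0x1c,0x0d] = 97 b9 f0 c5

#0 dst[0x04+4] := {0xb6,0xef,0x19,0x27}
#1 dst[0x12+6] := {0x19,0x27,0x44,0xc1,0xb9,0xf0}
#2 dst[0x1c+2] := {0x19,0x27}
#3 dst[0x12+3] := {0xe8,0x83,0x97}
#4 dst[0x0f+5] := {0x44,0xc1,0xb9,0xf0,0xc4}
#5 dst[0x1b+3] := {0xb9,0xf0,0xc4}
query mem[0x14]=0x97, mem[0x16]=0xb9, mem[0x1c]=0xf0, mem[0x0d]=0xc5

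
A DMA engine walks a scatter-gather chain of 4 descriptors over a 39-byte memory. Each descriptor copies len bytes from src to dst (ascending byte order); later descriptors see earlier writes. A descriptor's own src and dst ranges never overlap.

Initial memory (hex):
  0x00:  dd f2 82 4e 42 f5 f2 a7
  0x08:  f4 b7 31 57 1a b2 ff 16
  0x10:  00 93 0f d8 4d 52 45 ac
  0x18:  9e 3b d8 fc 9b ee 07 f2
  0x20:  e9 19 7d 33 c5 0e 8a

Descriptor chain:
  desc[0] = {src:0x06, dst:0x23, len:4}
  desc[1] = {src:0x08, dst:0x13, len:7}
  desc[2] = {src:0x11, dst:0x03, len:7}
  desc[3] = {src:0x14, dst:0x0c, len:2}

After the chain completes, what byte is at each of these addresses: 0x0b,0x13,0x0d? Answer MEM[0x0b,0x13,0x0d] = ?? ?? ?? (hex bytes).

[0] 0x06->0x23 len=4 : f2 a7 f4 b7
[1] 0x08->0x13 len=7 : f4 b7 31 57 1a b2 ff
[2] 0x11->0x03 len=7 : 93 0f f4 b7 31 57 1a
[3] 0x14->0x0c len=2 : b7 31
query mem[0x0b]=0x57, mem[0x13]=0xf4, mem[0x0d]=0x31

MEM[0x0b,0x13,0x0d] = 57 f4 31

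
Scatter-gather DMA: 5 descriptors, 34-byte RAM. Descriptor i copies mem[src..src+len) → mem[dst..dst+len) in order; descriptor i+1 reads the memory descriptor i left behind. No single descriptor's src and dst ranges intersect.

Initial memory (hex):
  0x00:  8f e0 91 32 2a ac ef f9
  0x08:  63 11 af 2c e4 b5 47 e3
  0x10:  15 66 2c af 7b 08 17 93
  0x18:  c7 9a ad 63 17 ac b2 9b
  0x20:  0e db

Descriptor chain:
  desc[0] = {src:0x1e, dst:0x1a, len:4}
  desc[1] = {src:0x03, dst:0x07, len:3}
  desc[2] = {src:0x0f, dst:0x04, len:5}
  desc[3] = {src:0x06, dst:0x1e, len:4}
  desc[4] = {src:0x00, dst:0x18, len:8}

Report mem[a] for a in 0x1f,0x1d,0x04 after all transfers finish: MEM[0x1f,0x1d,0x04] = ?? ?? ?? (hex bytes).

D0: mem[0x1a..0x1d] <- [b2 9b 0e db]
D1: mem[0x07..0x09] <- [32 2a ac]
D2: mem[0x04..0x08] <- [e3 15 66 2c af]
D3: mem[0x1e..0x21] <- [66 2c af ac]
D4: mem[0x18..0x1f] <- [8f e0 91 32 e3 15 66 2c]
query mem[0x1f]=0x2c, mem[0x1d]=0x15, mem[0x04]=0xe3

MEM[0x1f,0x1d,0x04] = 2c 15 e3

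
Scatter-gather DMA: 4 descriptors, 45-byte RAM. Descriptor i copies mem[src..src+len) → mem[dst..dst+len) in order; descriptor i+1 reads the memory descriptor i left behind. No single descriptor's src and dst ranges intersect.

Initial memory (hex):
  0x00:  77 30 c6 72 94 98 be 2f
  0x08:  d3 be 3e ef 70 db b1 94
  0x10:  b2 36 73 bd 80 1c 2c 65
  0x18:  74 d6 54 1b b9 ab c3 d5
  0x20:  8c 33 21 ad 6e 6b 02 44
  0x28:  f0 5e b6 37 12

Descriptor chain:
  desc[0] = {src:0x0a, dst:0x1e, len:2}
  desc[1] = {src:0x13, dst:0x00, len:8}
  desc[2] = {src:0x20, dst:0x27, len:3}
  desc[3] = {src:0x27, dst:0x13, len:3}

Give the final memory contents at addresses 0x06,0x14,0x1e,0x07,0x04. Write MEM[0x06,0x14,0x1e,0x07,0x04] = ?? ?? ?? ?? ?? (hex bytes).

  after D0: wrote 2B at 0x1e = 3eef
  after D1: wrote 8B at 0x00 = bd801c2c6574d654
  after D2: wrote 3B at 0x27 = 8c3321
  after D3: wrote 3B at 0x13 = 8c3321
query mem[0x06]=0xd6, mem[0x14]=0x33, mem[0x1e]=0x3e, mem[0x07]=0x54, mem[0x04]=0x65

MEM[0x06,0x14,0x1e,0x07,0x04] = d6 33 3e 54 65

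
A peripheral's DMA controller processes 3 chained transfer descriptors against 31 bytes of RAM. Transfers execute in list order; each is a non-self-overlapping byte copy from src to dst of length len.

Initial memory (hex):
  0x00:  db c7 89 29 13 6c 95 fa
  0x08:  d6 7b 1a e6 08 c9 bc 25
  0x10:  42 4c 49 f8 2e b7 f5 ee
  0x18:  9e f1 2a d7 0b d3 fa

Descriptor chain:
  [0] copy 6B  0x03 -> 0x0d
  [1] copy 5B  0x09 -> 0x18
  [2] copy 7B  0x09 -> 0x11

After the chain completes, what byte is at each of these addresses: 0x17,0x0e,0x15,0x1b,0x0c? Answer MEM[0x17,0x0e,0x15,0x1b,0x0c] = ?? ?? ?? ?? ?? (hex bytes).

MEM[0x17,0x0e,0x15,0x1b,0x0c] = 6c 13 29 08 08

D0: mem[0x0d..0x12] <- [29 13 6c 95 fa d6]
D1: mem[0x18..0x1c] <- [7b 1a e6 08 29]
D2: mem[0x11..0x17] <- [7b 1a e6 08 29 13 6c]
query mem[0x17]=0x6c, mem[0x0e]=0x13, mem[0x15]=0x29, mem[0x1b]=0x08, mem[0x0c]=0x08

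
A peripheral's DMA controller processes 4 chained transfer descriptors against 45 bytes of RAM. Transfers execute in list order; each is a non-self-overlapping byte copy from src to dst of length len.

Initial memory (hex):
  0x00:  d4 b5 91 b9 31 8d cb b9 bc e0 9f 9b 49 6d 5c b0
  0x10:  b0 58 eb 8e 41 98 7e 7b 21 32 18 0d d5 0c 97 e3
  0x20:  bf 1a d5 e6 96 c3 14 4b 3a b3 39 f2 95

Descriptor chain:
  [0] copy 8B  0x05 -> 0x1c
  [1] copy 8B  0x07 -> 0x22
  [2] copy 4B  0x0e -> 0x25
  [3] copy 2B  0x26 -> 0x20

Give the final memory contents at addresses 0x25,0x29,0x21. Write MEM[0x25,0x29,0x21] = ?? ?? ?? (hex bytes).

  after D0: wrote 8B at 0x1c = 8dcbb9bce09f9b49
  after D1: wrote 8B at 0x22 = b9bce09f9b496d5c
  after D2: wrote 4B at 0x25 = 5cb0b058
  after D3: wrote 2B at 0x20 = b0b0
query mem[0x25]=0x5c, mem[0x29]=0x5c, mem[0x21]=0xb0

MEM[0x25,0x29,0x21] = 5c 5c b0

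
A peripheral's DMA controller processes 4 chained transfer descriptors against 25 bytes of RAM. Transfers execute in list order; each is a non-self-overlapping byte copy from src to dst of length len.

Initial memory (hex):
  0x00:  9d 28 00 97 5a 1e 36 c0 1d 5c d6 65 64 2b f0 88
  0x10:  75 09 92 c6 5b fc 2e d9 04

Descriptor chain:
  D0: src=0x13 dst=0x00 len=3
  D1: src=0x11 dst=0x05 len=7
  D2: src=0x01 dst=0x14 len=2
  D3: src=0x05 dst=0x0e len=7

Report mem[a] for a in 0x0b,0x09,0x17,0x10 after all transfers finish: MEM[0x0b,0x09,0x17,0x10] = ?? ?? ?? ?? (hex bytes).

#0 dst[0x00+3] := {0xc6,0x5b,0xfc}
#1 dst[0x05+7] := {0x09,0x92,0xc6,0x5b,0xfc,0x2e,0xd9}
#2 dst[0x14+2] := {0x5b,0xfc}
#3 dst[0x0e+7] := {0x09,0x92,0xc6,0x5b,0xfc,0x2e,0xd9}
query mem[0x0b]=0xd9, mem[0x09]=0xfc, mem[0x17]=0xd9, mem[0x10]=0xc6

MEM[0x0b,0x09,0x17,0x10] = d9 fc d9 c6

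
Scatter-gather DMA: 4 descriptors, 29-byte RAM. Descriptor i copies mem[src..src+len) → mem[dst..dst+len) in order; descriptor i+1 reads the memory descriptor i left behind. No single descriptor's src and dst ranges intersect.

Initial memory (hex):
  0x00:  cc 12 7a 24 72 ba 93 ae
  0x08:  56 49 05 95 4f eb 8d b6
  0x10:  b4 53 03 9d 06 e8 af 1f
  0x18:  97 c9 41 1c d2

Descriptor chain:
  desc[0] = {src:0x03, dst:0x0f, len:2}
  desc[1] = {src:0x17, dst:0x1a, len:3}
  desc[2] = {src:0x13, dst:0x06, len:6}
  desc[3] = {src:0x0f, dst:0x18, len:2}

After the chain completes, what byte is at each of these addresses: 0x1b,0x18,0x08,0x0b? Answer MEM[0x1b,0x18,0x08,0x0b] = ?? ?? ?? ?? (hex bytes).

D0: mem[0x0f..0x10] <- [24 72]
D1: mem[0x1a..0x1c] <- [1f 97 c9]
D2: mem[0x06..0x0b] <- [9d 06 e8 af 1f 97]
D3: mem[0x18..0x19] <- [24 72]
query mem[0x1b]=0x97, mem[0x18]=0x24, mem[0x08]=0xe8, mem[0x0b]=0x97

MEM[0x1b,0x18,0x08,0x0b] = 97 24 e8 97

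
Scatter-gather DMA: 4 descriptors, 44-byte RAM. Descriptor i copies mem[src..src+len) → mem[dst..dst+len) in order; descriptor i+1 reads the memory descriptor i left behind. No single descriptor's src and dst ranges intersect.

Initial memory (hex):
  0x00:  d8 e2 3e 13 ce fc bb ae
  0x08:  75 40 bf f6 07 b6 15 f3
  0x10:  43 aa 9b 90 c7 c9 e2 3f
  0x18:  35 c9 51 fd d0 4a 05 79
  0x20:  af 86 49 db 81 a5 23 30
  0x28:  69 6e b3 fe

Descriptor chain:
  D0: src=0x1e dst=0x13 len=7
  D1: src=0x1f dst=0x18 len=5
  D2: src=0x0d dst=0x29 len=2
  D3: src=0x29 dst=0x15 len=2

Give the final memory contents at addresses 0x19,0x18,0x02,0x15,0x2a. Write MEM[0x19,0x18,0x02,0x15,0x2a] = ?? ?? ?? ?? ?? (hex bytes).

  after D0: wrote 7B at 0x13 = 0579af8649db81
  after D1: wrote 5B at 0x18 = 79af8649db
  after D2: wrote 2B at 0x29 = b615
  after D3: wrote 2B at 0x15 = b615
query mem[0x19]=0xaf, mem[0x18]=0x79, mem[0x02]=0x3e, mem[0x15]=0xb6, mem[0x2a]=0x15

MEM[0x19,0x18,0x02,0x15,0x2a] = af 79 3e b6 15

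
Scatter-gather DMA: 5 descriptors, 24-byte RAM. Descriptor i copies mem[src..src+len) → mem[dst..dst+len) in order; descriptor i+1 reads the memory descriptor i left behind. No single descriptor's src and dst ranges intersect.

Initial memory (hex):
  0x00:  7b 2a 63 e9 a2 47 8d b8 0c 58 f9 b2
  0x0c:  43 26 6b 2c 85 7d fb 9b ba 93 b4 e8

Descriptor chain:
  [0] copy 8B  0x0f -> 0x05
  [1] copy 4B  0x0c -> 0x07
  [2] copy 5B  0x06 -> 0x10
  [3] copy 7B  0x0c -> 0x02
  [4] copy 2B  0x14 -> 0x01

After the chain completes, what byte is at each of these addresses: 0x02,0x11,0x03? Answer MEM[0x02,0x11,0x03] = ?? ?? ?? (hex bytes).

  after D0: wrote 8B at 0x05 = 2c857dfb9bba93b4
  after D1: wrote 4B at 0x07 = b4266b2c
  after D2: wrote 5B at 0x10 = 85b4266b2c
  after D3: wrote 7B at 0x02 = b4266b2c85b426
  after D4: wrote 2B at 0x01 = 2c93
query mem[0x02]=0x93, mem[0x11]=0xb4, mem[0x03]=0x26

MEM[0x02,0x11,0x03] = 93 b4 26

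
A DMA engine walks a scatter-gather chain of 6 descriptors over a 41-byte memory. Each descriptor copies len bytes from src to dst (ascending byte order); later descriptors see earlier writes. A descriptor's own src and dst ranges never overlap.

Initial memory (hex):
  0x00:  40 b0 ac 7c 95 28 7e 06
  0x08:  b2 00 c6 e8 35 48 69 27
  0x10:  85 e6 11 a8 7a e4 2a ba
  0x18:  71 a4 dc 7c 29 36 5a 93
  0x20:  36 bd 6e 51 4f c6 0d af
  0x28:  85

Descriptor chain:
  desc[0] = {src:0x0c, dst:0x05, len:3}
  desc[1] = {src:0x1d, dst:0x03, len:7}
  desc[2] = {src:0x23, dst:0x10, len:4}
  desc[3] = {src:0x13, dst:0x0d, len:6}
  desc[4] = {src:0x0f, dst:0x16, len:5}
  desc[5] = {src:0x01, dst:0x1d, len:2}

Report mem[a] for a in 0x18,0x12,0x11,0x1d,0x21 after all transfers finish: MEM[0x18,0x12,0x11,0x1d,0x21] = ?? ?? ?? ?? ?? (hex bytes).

MEM[0x18,0x12,0x11,0x1d,0x21] = ba 71 ba b0 bd

[0] 0x0c->0x05 len=3 : 35 48 69
[1] 0x1d->0x03 len=7 : 36 5a 93 36 bd 6e 51
[2] 0x23->0x10 len=4 : 51 4f c6 0d
[3] 0x13->0x0d len=6 : 0d 7a e4 2a ba 71
[4] 0x0f->0x16 len=5 : e4 2a ba 71 0d
[5] 0x01->0x1d len=2 : b0 ac
query mem[0x18]=0xba, mem[0x12]=0x71, mem[0x11]=0xba, mem[0x1d]=0xb0, mem[0x21]=0xbd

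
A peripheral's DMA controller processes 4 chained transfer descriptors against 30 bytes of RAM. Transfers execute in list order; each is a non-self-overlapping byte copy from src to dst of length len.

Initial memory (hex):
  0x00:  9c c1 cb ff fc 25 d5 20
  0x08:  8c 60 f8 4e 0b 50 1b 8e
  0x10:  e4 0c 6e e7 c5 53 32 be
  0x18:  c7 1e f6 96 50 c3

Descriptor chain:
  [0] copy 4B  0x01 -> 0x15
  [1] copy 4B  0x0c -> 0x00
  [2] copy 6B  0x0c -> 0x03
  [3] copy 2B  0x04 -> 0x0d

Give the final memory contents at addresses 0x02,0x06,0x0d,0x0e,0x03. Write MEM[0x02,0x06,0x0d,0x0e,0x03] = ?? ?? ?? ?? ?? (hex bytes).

MEM[0x02,0x06,0x0d,0x0e,0x03] = 1b 8e 50 1b 0b

#0 dst[0x15+4] := {0xc1,0xcb,0xff,0xfc}
#1 dst[0x00+4] := {0x0b,0x50,0x1b,0x8e}
#2 dst[0x03+6] := {0x0b,0x50,0x1b,0x8e,0xe4,0x0c}
#3 dst[0x0d+2] := {0x50,0x1b}
query mem[0x02]=0x1b, mem[0x06]=0x8e, mem[0x0d]=0x50, mem[0x0e]=0x1b, mem[0x03]=0x0b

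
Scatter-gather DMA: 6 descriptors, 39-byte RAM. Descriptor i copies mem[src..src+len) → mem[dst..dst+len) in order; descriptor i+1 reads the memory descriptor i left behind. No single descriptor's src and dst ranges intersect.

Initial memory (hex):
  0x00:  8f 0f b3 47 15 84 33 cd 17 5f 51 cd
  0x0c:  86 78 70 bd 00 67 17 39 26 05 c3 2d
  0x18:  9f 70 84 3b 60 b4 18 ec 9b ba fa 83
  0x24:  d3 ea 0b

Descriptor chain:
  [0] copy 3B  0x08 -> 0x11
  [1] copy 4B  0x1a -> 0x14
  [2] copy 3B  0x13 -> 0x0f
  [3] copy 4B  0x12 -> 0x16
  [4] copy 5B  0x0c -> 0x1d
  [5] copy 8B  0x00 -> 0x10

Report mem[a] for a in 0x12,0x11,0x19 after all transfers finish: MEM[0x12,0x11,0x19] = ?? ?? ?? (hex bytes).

[0] 0x08->0x11 len=3 : 17 5f 51
[1] 0x1a->0x14 len=4 : 84 3b 60 b4
[2] 0x13->0x0f len=3 : 51 84 3b
[3] 0x12->0x16 len=4 : 5f 51 84 3b
[4] 0x0c->0x1d len=5 : 86 78 70 51 84
[5] 0x00->0x10 len=8 : 8f 0f b3 47 15 84 33 cd
query mem[0x12]=0xb3, mem[0x11]=0x0f, mem[0x19]=0x3b

MEM[0x12,0x11,0x19] = b3 0f 3b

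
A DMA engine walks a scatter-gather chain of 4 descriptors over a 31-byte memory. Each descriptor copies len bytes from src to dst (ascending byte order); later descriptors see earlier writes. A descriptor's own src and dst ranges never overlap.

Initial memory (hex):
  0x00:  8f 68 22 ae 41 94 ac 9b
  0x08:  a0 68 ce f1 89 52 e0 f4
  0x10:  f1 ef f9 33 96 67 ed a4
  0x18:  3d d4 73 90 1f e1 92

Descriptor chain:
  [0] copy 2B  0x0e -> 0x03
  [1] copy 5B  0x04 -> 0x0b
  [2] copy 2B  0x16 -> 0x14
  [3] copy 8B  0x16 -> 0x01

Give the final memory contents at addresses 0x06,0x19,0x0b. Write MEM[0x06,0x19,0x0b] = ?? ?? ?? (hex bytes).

[0] 0x0e->0x03 len=2 : e0 f4
[1] 0x04->0x0b len=5 : f4 94 ac 9b a0
[2] 0x16->0x14 len=2 : ed a4
[3] 0x16->0x01 len=8 : ed a4 3d d4 73 90 1f e1
query mem[0x06]=0x90, mem[0x19]=0xd4, mem[0x0b]=0xf4

MEM[0x06,0x19,0x0b] = 90 d4 f4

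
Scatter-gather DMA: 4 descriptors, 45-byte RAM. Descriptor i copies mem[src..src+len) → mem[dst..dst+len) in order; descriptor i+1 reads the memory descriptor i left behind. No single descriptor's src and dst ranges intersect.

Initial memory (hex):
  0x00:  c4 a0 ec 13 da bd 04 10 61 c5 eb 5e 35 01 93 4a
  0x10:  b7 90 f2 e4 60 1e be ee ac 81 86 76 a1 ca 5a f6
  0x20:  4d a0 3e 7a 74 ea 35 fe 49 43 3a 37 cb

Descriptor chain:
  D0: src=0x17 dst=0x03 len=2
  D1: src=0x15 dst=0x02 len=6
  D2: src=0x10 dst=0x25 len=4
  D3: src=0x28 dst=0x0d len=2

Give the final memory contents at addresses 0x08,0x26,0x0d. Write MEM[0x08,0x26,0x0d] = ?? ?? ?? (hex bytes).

MEM[0x08,0x26,0x0d] = 61 90 e4

#0 dst[0x03+2] := {0xee,0xac}
#1 dst[0x02+6] := {0x1e,0xbe,0xee,0xac,0x81,0x86}
#2 dst[0x25+4] := {0xb7,0x90,0xf2,0xe4}
#3 dst[0x0d+2] := {0xe4,0x43}
query mem[0x08]=0x61, mem[0x26]=0x90, mem[0x0d]=0xe4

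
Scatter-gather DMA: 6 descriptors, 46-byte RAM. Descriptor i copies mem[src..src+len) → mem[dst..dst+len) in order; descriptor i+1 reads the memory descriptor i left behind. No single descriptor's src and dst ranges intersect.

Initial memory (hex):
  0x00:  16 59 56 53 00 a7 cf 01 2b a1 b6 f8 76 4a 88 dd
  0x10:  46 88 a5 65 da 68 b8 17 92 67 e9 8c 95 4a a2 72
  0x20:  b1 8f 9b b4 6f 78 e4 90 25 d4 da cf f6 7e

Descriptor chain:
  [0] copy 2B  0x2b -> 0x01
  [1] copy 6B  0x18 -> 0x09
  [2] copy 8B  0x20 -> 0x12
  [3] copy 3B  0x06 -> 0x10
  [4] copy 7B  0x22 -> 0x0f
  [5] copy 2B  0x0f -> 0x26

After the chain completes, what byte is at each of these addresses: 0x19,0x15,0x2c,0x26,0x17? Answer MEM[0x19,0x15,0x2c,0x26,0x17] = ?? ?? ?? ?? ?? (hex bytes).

MEM[0x19,0x15,0x2c,0x26,0x17] = 90 25 f6 9b 78

D0: mem[0x01..0x02] <- [cf f6]
D1: mem[0x09..0x0e] <- [92 67 e9 8c 95 4a]
D2: mem[0x12..0x19] <- [b1 8f 9b b4 6f 78 e4 90]
D3: mem[0x10..0x12] <- [cf 01 2b]
D4: mem[0x0f..0x15] <- [9b b4 6f 78 e4 90 25]
D5: mem[0x26..0x27] <- [9b b4]
query mem[0x19]=0x90, mem[0x15]=0x25, mem[0x2c]=0xf6, mem[0x26]=0x9b, mem[0x17]=0x78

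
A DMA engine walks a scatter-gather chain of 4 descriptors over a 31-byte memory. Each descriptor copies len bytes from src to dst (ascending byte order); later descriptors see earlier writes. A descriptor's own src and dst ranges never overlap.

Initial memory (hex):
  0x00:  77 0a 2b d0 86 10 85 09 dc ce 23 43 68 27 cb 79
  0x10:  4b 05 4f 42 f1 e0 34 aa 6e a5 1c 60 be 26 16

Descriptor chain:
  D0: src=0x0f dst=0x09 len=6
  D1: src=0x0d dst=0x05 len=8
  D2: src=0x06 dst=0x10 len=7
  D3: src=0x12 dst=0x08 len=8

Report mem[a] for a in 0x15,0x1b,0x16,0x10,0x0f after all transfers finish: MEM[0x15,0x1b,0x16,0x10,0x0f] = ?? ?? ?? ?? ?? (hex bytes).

MEM[0x15,0x1b,0x16,0x10,0x0f] = 42 60 f1 f1 a5

D0: mem[0x09..0x0e] <- [79 4b 05 4f 42 f1]
D1: mem[0x05..0x0c] <- [42 f1 79 4b 05 4f 42 f1]
D2: mem[0x10..0x16] <- [f1 79 4b 05 4f 42 f1]
D3: mem[0x08..0x0f] <- [4b 05 4f 42 f1 aa 6e a5]
query mem[0x15]=0x42, mem[0x1b]=0x60, mem[0x16]=0xf1, mem[0x10]=0xf1, mem[0x0f]=0xa5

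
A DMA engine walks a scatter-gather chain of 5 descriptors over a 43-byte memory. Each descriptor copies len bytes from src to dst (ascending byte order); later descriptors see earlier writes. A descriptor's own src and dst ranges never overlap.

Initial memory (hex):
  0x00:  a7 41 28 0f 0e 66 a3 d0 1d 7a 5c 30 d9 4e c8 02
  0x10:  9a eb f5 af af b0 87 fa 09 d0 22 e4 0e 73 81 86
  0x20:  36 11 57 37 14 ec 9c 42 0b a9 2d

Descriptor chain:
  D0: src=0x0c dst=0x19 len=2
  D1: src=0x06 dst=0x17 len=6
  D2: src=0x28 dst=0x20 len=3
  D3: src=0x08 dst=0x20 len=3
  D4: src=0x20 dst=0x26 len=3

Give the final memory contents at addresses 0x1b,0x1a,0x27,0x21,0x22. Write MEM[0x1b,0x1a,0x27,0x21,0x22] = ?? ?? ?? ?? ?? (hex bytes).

MEM[0x1b,0x1a,0x27,0x21,0x22] = 5c 7a 7a 7a 5c

[0] 0x0c->0x19 len=2 : d9 4e
[1] 0x06->0x17 len=6 : a3 d0 1d 7a 5c 30
[2] 0x28->0x20 len=3 : 0b a9 2d
[3] 0x08->0x20 len=3 : 1d 7a 5c
[4] 0x20->0x26 len=3 : 1d 7a 5c
query mem[0x1b]=0x5c, mem[0x1a]=0x7a, mem[0x27]=0x7a, mem[0x21]=0x7a, mem[0x22]=0x5c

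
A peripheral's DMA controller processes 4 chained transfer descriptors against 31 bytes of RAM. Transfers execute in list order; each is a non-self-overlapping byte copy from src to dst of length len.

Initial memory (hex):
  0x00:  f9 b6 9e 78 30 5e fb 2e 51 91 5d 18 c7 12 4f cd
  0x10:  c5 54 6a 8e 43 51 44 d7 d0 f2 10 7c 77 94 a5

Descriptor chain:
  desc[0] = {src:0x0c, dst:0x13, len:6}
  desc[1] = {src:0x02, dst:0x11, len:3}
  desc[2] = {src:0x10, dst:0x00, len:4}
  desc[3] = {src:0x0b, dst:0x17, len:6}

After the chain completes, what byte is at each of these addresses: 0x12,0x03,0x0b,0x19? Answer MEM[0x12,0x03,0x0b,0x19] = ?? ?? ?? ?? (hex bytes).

[0] 0x0c->0x13 len=6 : c7 12 4f cd c5 54
[1] 0x02->0x11 len=3 : 9e 78 30
[2] 0x10->0x00 len=4 : c5 9e 78 30
[3] 0x0b->0x17 len=6 : 18 c7 12 4f cd c5
query mem[0x12]=0x78, mem[0x03]=0x30, mem[0x0b]=0x18, mem[0x19]=0x12

MEM[0x12,0x03,0x0b,0x19] = 78 30 18 12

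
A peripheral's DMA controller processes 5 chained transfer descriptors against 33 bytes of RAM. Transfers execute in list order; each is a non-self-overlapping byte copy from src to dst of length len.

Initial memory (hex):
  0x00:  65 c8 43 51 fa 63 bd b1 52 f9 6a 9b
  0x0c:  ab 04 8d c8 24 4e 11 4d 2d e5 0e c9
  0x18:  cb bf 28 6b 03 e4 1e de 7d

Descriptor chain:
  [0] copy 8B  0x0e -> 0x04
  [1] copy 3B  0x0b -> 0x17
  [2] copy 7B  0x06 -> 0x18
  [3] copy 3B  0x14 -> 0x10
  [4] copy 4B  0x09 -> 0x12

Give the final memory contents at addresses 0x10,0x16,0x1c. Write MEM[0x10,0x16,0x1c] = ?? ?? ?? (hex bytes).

MEM[0x10,0x16,0x1c] = 2d 0e 2d

  after D0: wrote 8B at 0x04 = 8dc8244e114d2de5
  after D1: wrote 3B at 0x17 = e5ab04
  after D2: wrote 7B at 0x18 = 244e114d2de5ab
  after D3: wrote 3B at 0x10 = 2de50e
  after D4: wrote 4B at 0x12 = 4d2de5ab
query mem[0x10]=0x2d, mem[0x16]=0x0e, mem[0x1c]=0x2d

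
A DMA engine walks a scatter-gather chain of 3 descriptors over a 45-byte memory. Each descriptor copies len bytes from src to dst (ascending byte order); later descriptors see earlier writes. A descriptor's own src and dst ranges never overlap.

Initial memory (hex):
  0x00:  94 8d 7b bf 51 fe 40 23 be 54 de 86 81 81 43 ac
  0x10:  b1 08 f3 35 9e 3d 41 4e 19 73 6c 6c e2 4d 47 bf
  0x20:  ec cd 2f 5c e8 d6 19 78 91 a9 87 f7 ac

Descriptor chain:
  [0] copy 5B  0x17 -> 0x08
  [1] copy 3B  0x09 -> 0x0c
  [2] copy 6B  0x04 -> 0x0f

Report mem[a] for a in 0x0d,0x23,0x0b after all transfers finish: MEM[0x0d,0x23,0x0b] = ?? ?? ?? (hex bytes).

MEM[0x0d,0x23,0x0b] = 73 5c 6c

#0 dst[0x08+5] := {0x4e,0x19,0x73,0x6c,0x6c}
#1 dst[0x0c+3] := {0x19,0x73,0x6c}
#2 dst[0x0f+6] := {0x51,0xfe,0x40,0x23,0x4e,0x19}
query mem[0x0d]=0x73, mem[0x23]=0x5c, mem[0x0b]=0x6c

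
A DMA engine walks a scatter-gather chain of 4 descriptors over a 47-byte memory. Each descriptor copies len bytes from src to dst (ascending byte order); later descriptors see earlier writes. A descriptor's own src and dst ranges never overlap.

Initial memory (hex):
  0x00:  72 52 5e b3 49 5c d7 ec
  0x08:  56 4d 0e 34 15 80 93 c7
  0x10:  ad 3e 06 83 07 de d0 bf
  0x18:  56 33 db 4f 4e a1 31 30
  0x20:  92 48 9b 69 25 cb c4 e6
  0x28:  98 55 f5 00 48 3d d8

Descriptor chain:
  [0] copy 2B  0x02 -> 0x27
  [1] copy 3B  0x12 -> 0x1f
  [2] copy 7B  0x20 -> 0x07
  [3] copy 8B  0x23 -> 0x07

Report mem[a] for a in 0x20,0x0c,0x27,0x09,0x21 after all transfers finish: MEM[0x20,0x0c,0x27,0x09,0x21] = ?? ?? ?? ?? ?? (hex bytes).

MEM[0x20,0x0c,0x27,0x09,0x21] = 83 b3 5e cb 07

[0] 0x02->0x27 len=2 : 5e b3
[1] 0x12->0x1f len=3 : 06 83 07
[2] 0x20->0x07 len=7 : 83 07 9b 69 25 cb c4
[3] 0x23->0x07 len=8 : 69 25 cb c4 5e b3 55 f5
query mem[0x20]=0x83, mem[0x0c]=0xb3, mem[0x27]=0x5e, mem[0x09]=0xcb, mem[0x21]=0x07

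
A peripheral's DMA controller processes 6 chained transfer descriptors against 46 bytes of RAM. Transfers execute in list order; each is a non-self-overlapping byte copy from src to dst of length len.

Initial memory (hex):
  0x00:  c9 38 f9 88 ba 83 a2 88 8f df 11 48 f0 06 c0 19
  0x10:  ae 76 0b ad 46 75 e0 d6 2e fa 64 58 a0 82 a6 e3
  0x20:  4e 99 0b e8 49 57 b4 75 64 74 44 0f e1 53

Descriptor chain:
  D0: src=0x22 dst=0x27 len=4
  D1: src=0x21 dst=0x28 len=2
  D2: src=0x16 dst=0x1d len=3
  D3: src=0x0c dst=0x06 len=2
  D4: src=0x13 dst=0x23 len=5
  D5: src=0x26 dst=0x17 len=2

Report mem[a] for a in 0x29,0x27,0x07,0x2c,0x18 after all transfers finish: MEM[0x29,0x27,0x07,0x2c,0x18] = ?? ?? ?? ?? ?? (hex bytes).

MEM[0x29,0x27,0x07,0x2c,0x18] = 0b d6 06 e1 d6

  after D0: wrote 4B at 0x27 = 0be84957
  after D1: wrote 2B at 0x28 = 990b
  after D2: wrote 3B at 0x1d = e0d62e
  after D3: wrote 2B at 0x06 = f006
  after D4: wrote 5B at 0x23 = ad4675e0d6
  after D5: wrote 2B at 0x17 = e0d6
query mem[0x29]=0x0b, mem[0x27]=0xd6, mem[0x07]=0x06, mem[0x2c]=0xe1, mem[0x18]=0xd6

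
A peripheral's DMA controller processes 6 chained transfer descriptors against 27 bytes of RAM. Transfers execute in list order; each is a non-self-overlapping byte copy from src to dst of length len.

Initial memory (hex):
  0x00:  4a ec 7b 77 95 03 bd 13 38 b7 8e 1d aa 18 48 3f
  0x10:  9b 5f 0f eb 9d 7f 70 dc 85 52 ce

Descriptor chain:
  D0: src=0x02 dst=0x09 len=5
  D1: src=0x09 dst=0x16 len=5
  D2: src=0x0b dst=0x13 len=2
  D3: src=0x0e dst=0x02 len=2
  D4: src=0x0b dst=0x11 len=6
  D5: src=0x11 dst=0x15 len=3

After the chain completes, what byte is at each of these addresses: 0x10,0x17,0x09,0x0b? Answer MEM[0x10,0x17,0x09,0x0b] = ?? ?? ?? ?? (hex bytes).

#0 dst[0x09+5] := {0x7b,0x77,0x95,0x03,0xbd}
#1 dst[0x16+5] := {0x7b,0x77,0x95,0x03,0xbd}
#2 dst[0x13+2] := {0x95,0x03}
#3 dst[0x02+2] := {0x48,0x3f}
#4 dst[0x11+6] := {0x95,0x03,0xbd,0x48,0x3f,0x9b}
#5 dst[0x15+3] := {0x95,0x03,0xbd}
query mem[0x10]=0x9b, mem[0x17]=0xbd, mem[0x09]=0x7b, mem[0x0b]=0x95

MEM[0x10,0x17,0x09,0x0b] = 9b bd 7b 95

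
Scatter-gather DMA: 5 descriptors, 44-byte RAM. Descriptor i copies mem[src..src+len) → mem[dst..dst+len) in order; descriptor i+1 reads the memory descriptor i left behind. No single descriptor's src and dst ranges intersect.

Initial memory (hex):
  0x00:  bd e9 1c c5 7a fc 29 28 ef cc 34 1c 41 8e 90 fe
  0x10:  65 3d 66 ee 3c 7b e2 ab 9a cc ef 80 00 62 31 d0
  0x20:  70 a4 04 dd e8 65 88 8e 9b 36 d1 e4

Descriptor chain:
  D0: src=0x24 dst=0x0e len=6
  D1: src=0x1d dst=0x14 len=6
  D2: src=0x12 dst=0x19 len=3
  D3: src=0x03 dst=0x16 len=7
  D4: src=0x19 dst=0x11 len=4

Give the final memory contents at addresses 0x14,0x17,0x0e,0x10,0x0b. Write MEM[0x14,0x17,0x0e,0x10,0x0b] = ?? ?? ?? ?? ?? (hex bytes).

MEM[0x14,0x17,0x0e,0x10,0x0b] = cc 7a e8 88 1c

[0] 0x24->0x0e len=6 : e8 65 88 8e 9b 36
[1] 0x1d->0x14 len=6 : 62 31 d0 70 a4 04
[2] 0x12->0x19 len=3 : 9b 36 62
[3] 0x03->0x16 len=7 : c5 7a fc 29 28 ef cc
[4] 0x19->0x11 len=4 : 29 28 ef cc
query mem[0x14]=0xcc, mem[0x17]=0x7a, mem[0x0e]=0xe8, mem[0x10]=0x88, mem[0x0b]=0x1c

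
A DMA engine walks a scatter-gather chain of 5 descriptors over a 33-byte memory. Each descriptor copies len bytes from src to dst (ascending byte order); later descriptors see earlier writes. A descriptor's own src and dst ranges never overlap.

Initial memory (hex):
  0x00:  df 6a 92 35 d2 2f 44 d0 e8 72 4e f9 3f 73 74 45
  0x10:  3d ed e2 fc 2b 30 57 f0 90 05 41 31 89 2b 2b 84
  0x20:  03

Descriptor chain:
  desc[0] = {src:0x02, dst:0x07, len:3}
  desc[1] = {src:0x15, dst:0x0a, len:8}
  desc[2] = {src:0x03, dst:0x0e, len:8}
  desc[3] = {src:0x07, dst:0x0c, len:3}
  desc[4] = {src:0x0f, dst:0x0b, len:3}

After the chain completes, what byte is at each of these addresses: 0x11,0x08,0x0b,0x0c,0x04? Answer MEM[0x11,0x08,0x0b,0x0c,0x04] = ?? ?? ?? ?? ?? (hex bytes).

MEM[0x11,0x08,0x0b,0x0c,0x04] = 44 35 d2 2f d2

D0: mem[0x07..0x09] <- [92 35 d2]
D1: mem[0x0a..0x11] <- [30 57 f0 90 05 41 31 89]
D2: mem[0x0e..0x15] <- [35 d2 2f 44 92 35 d2 30]
D3: mem[0x0c..0x0e] <- [92 35 d2]
D4: mem[0x0b..0x0d] <- [d2 2f 44]
query mem[0x11]=0x44, mem[0x08]=0x35, mem[0x0b]=0xd2, mem[0x0c]=0x2f, mem[0x04]=0xd2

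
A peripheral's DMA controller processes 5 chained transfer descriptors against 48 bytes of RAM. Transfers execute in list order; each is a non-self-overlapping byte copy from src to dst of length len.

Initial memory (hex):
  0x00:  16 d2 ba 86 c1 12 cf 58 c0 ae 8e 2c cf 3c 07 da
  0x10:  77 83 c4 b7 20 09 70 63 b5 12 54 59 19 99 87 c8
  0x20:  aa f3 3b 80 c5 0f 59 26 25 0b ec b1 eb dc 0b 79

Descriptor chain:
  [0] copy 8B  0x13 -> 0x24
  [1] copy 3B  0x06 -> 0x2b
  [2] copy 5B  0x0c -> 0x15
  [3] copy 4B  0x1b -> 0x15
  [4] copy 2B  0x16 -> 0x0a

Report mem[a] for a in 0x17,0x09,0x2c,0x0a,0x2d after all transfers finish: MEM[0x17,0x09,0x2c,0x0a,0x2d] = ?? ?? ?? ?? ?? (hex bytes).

MEM[0x17,0x09,0x2c,0x0a,0x2d] = 99 ae 58 19 c0

D0: mem[0x24..0x2b] <- [b7 20 09 70 63 b5 12 54]
D1: mem[0x2b..0x2d] <- [cf 58 c0]
D2: mem[0x15..0x19] <- [cf 3c 07 da 77]
D3: mem[0x15..0x18] <- [59 19 99 87]
D4: mem[0x0a..0x0b] <- [19 99]
query mem[0x17]=0x99, mem[0x09]=0xae, mem[0x2c]=0x58, mem[0x0a]=0x19, mem[0x2d]=0xc0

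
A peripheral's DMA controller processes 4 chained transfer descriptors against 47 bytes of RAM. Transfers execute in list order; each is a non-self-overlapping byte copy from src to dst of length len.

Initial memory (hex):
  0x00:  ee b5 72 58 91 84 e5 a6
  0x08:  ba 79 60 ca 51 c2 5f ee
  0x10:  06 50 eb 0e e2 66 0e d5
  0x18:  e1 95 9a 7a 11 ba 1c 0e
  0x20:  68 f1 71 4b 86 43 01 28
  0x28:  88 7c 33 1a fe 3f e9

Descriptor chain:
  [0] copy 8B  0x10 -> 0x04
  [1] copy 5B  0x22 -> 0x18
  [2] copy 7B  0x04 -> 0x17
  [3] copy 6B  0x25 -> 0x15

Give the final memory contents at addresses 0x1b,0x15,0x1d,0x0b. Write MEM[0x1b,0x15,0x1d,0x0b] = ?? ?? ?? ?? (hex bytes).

[0] 0x10->0x04 len=8 : 06 50 eb 0e e2 66 0e d5
[1] 0x22->0x18 len=5 : 71 4b 86 43 01
[2] 0x04->0x17 len=7 : 06 50 eb 0e e2 66 0e
[3] 0x25->0x15 len=6 : 43 01 28 88 7c 33
query mem[0x1b]=0xe2, mem[0x15]=0x43, mem[0x1d]=0x0e, mem[0x0b]=0xd5

MEM[0x1b,0x15,0x1d,0x0b] = e2 43 0e d5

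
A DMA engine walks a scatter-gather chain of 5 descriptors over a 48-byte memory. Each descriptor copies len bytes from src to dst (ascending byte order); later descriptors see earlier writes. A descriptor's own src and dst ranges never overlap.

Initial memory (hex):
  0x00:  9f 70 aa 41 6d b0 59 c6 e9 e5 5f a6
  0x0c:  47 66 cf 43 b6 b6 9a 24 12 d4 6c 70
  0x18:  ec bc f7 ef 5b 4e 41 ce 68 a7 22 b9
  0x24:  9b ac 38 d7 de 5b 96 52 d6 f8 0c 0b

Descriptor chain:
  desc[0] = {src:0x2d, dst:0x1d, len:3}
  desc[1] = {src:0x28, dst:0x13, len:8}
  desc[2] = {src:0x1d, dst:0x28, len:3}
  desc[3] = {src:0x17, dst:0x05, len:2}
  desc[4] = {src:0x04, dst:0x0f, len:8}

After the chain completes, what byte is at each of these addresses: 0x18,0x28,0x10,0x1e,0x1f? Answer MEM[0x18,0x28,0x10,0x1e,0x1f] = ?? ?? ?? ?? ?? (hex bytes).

MEM[0x18,0x28,0x10,0x1e,0x1f] = f8 f8 d6 0c 0b

#0 dst[0x1d+3] := {0xf8,0x0c,0x0b}
#1 dst[0x13+8] := {0xde,0x5b,0x96,0x52,0xd6,0xf8,0x0c,0x0b}
#2 dst[0x28+3] := {0xf8,0x0c,0x0b}
#3 dst[0x05+2] := {0xd6,0xf8}
#4 dst[0x0f+8] := {0x6d,0xd6,0xf8,0xc6,0xe9,0xe5,0x5f,0xa6}
query mem[0x18]=0xf8, mem[0x28]=0xf8, mem[0x10]=0xd6, mem[0x1e]=0x0c, mem[0x1f]=0x0b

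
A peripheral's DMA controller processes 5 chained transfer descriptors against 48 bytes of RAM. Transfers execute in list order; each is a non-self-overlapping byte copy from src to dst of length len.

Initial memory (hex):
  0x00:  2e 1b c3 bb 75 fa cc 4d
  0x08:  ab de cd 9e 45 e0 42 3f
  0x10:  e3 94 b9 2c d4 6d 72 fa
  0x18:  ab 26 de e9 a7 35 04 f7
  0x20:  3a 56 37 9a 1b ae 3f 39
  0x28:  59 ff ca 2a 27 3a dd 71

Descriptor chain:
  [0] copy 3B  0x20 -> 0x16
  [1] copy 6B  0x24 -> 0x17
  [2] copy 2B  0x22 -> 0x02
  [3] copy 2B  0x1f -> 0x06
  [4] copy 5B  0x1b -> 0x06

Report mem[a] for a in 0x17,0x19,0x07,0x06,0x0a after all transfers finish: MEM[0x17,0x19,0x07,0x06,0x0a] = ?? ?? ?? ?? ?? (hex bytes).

#0 dst[0x16+3] := {0x3a,0x56,0x37}
#1 dst[0x17+6] := {0x1b,0xae,0x3f,0x39,0x59,0xff}
#2 dst[0x02+2] := {0x37,0x9a}
#3 dst[0x06+2] := {0xf7,0x3a}
#4 dst[0x06+5] := {0x59,0xff,0x35,0x04,0xf7}
query mem[0x17]=0x1b, mem[0x19]=0x3f, mem[0x07]=0xff, mem[0x06]=0x59, mem[0x0a]=0xf7

MEM[0x17,0x19,0x07,0x06,0x0a] = 1b 3f ff 59 f7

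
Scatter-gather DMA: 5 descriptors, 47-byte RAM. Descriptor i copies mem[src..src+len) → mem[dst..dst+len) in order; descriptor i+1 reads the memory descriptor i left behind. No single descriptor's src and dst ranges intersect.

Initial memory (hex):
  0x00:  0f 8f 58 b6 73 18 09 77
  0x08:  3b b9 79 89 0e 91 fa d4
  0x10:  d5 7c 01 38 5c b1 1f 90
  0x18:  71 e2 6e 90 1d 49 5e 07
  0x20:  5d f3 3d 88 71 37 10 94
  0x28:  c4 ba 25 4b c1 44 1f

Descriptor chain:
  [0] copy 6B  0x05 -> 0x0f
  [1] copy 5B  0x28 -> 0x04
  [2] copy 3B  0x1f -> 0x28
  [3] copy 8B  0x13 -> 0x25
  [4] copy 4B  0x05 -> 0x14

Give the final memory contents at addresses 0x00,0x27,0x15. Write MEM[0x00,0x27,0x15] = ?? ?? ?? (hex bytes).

  after D0: wrote 6B at 0x0f = 1809773bb979
  after D1: wrote 5B at 0x04 = c4ba254bc1
  after D2: wrote 3B at 0x28 = 075df3
  after D3: wrote 8B at 0x25 = b979b11f9071e26e
  after D4: wrote 4B at 0x14 = ba254bc1
query mem[0x00]=0x0f, mem[0x27]=0xb1, mem[0x15]=0x25

MEM[0x00,0x27,0x15] = 0f b1 25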